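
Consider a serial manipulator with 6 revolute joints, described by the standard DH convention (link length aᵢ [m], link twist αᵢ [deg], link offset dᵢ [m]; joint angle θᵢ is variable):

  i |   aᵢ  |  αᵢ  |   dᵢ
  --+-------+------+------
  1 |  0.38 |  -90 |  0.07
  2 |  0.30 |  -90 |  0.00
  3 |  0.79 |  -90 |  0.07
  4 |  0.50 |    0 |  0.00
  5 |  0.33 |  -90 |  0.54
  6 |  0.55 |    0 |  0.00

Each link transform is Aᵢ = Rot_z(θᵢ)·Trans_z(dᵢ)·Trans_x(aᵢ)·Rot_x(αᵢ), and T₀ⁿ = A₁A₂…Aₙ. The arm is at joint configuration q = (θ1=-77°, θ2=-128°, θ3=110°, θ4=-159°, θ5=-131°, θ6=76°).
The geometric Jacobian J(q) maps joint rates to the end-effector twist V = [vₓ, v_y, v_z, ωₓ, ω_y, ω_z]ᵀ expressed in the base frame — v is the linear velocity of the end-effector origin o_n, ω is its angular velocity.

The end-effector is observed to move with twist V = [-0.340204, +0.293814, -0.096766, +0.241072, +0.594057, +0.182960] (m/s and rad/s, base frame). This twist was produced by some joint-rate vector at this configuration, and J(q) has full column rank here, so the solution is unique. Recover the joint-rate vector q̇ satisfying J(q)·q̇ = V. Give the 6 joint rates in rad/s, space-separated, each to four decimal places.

o_n = [-0.4042, -0.2512, 0.0574]
J₁: ẑ×o_n = [0.2512, -0.4042, 0.0000], ω = ẑ
J2: z=[0.9744, 0.2250, 0.0000] o=[0.0855, -0.3703, 0.0700] → [-0.0028, 0.0122, 0.2262, 0.9744, 0.2250, 0.0000]
J3: z=[0.1773, -0.7678, 0.6157] o=[0.0439, -0.1903, 0.3064] → [0.2287, -0.2318, -0.3549, 0.1773, -0.7678, 0.6157]
J4: z=[0.4634, -0.4868, -0.7405] o=[-0.6296, -0.5731, 0.1366] → [0.2769, -0.1302, 0.2589, 0.4634, -0.4868, -0.7405]
J5: z=[0.4634, -0.4868, -0.7405] o=[-0.1925, -0.5163, 0.3727] → [0.3497, 0.3029, 0.0198, 0.4634, -0.4868, -0.7405]
J6: z=[0.7553, 0.6540, 0.0427] o=[-0.0953, -0.5880, -0.2485] → [0.1857, -0.2442, 0.4565, 0.7553, 0.6540, 0.0427]
q̇ = J⁺·V = [-0.6640, 0.4660, 0.1980, -0.9740, 0.0100, 0.2630]

-0.6640 0.4660 0.1980 -0.9740 0.0100 0.2630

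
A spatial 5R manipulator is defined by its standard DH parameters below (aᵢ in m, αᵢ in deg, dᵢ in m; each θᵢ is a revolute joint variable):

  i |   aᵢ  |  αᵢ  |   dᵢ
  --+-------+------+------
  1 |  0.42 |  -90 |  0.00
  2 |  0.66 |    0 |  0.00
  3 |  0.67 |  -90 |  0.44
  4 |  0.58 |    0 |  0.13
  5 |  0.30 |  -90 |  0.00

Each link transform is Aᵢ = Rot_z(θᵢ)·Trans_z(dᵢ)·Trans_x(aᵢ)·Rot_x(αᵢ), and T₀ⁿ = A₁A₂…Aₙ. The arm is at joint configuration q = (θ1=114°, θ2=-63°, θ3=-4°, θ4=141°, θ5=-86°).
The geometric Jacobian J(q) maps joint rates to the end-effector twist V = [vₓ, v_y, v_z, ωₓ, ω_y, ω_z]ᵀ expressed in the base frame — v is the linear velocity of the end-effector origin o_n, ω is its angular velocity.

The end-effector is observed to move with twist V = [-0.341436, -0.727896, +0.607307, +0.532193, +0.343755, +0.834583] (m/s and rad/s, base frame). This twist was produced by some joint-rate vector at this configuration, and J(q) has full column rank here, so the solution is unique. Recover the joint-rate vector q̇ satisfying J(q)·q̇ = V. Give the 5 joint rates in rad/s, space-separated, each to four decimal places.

0.8760 -0.9330 0.3070 -0.5390 0.6450

o_n = [-0.2476, 0.9759, 0.8975]
J₁: ẑ×o_n = [-0.9759, -0.2476, 0.0000], ω = ẑ
J2: z=[-0.9135, -0.4067, 0.0000] o=[-0.1708, 0.3837, 0.0000] → [-0.3650, 0.8199, -0.5722, -0.9135, -0.4067, 0.0000]
J3: z=[-0.9135, -0.4067, 0.0000] o=[-0.2927, 0.6574, 0.5881] → [-0.1259, 0.2827, -0.2726, -0.9135, -0.4067, 0.0000]
J4: z=[-0.3744, 0.8409, -0.3907] o=[-0.8011, 0.7176, 1.2048] → [-0.1575, -0.3314, -0.5622, -0.3744, 0.8409, -0.3907]
J5: z=[-0.3744, 0.8409, -0.3907] o=[-0.4447, 0.8145, 0.7391] → [0.1963, -0.0177, -0.2262, -0.3744, 0.8409, -0.3907]
q̇ = J⁺·V = [0.8760, -0.9330, 0.3070, -0.5390, 0.6450]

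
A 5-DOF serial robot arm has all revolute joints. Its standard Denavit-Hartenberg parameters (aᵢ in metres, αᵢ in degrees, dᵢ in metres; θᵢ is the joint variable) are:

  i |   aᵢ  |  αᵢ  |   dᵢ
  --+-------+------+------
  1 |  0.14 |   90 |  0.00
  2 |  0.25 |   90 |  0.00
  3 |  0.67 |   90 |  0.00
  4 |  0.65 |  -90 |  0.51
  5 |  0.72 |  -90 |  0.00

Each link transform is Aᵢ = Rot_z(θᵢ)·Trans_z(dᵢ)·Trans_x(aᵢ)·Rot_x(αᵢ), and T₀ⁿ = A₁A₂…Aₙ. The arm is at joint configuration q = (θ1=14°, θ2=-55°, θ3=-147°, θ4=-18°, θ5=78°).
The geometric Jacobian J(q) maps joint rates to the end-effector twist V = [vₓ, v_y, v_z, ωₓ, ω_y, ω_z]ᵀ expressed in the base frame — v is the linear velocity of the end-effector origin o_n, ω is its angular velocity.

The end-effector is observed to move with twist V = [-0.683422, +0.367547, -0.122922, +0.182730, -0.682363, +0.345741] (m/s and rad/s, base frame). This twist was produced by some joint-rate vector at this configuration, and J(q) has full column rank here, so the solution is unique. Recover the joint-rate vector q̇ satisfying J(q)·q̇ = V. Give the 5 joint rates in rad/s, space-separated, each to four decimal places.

0.1150 0.1520 0.3170 0.5640 -0.4830

o_n = [-0.3653, 0.8798, 0.8331]
J₁: ẑ×o_n = [-0.8798, -0.3653, 0.0000], ω = ẑ
J2: z=[0.2419, -0.9703, 0.0000] o=[0.1358, 0.0339, 0.0000] → [-0.8083, -0.2015, -0.2816, 0.2419, -0.9703, 0.0000]
J3: z=[-0.7948, -0.1982, -0.5736] o=[0.2750, 0.0686, -0.2048] → [0.2596, 1.1922, -0.7717, -0.7948, -0.1982, -0.5736]
J4: z=[-0.1002, -0.8893, 0.4461] o=[-0.1260, 0.3447, 0.2555] → [-0.7524, -0.0489, -0.2665, -0.1002, -0.8893, 0.4461]
J5: z=[-0.9409, -0.0611, -0.3332] o=[-0.3875, 0.1856, 1.0229] → [0.2429, -0.1860, -0.6518, -0.9409, -0.0611, -0.3332]
q̇ = J⁺·V = [0.1150, 0.1520, 0.3170, 0.5640, -0.4830]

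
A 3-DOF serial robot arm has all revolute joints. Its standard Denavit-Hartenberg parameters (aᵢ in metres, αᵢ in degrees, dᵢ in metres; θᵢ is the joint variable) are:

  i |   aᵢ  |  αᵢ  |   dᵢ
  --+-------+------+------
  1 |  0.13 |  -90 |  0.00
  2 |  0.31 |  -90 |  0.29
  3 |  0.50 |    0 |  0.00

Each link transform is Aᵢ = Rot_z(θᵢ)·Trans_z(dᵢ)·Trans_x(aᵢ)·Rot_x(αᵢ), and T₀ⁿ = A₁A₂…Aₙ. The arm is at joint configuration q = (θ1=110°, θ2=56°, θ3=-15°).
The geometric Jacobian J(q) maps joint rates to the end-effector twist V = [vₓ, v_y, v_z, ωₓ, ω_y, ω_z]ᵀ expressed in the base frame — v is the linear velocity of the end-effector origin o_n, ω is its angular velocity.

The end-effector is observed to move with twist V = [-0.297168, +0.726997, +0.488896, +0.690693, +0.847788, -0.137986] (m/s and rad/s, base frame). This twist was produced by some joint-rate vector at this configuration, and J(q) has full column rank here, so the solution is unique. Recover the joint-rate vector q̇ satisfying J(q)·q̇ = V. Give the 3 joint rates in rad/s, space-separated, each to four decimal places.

o_n = [-0.5902, 0.3954, -0.6574]
J₁: ẑ×o_n = [-0.3954, -0.5902, 0.0000], ω = ẑ
J2: z=[-0.9397, -0.3420, 0.0000] o=[-0.0445, 0.1222, 0.0000] → [0.2248, -0.6178, -0.4434, -0.9397, -0.3420, 0.0000]
J3: z=[0.2835, -0.7790, -0.5592] o=[-0.3763, 0.1859, -0.2570] → [0.4291, 0.2332, -0.1073, 0.2835, -0.7790, -0.5592]
q̇ = J⁺·V = [-0.5160, -0.9390, -0.6760]

-0.5160 -0.9390 -0.6760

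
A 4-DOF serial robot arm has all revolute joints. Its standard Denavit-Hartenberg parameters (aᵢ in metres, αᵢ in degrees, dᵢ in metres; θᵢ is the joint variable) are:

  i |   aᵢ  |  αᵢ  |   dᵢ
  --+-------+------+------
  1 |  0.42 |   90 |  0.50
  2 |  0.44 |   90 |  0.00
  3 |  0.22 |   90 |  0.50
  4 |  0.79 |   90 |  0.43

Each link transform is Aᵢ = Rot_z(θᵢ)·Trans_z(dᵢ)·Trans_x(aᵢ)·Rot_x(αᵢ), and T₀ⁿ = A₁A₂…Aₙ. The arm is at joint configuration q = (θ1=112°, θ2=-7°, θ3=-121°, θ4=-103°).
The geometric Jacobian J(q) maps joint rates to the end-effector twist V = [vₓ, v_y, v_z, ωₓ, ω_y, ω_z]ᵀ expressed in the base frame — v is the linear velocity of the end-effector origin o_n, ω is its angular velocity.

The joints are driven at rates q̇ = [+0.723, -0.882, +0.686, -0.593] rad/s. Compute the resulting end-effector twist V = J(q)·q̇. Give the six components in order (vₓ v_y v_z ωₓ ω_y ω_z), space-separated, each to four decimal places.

o_n = [-0.0164, 0.5350, 0.7617]
J₁: ẑ×o_n = [-0.5350, -0.0164, 0.0000], ω = ẑ
J2: z=[0.9272, 0.3746, 0.0000] o=[-0.1573, 0.3894, 0.5000] → [0.0980, -0.2426, 0.0821, 0.9272, 0.3746, 0.0000]
J3: z=[0.0457, -0.1130, -0.9925] o=[-0.3209, 0.7943, 0.4464] → [-0.2931, -0.3167, 0.0226, 0.0457, -0.1130, -0.9925]
J4: z=[0.7962, -0.5959, 0.1045] o=[-0.4308, 0.5629, -0.0361] → [-0.4725, -0.5919, 0.2247, 0.7962, -0.5959, 0.1045]
V = J·q̇ = [-0.3941, 0.3359, -0.1902, -1.2586, -0.0546, -0.0198]

-0.3941 0.3359 -0.1902 -1.2586 -0.0546 -0.0198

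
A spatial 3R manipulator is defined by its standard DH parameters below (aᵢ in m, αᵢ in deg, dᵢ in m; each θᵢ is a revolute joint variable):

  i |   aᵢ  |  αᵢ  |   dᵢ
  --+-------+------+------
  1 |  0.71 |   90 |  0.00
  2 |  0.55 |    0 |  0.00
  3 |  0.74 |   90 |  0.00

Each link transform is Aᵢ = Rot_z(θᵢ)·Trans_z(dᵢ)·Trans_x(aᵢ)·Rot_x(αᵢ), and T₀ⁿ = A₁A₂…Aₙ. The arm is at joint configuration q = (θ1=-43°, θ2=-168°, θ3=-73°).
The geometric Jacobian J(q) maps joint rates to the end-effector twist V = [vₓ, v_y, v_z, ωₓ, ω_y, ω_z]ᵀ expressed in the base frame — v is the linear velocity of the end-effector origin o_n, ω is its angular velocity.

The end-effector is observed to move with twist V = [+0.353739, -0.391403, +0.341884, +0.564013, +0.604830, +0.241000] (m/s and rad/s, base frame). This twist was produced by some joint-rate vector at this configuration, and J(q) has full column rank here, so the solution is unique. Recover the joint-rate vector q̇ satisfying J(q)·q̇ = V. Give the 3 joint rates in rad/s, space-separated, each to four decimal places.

o_n = [-0.1366, 0.1274, 0.5329]
J₁: ẑ×o_n = [-0.1274, -0.1366, 0.0000], ω = ẑ
J2: z=[-0.6820, -0.7314, 0.0000] o=[0.5193, -0.4842, 0.0000] → [-0.3897, 0.3634, -0.8967, -0.6820, -0.7314, 0.0000]
J3: z=[-0.6820, -0.7314, 0.0000] o=[0.1258, -0.1173, -0.1144] → [-0.4733, 0.4414, -0.3588, -0.6820, -0.7314, 0.0000]
q̇ = J⁺·V = [0.2410, -0.0840, -0.7430]

0.2410 -0.0840 -0.7430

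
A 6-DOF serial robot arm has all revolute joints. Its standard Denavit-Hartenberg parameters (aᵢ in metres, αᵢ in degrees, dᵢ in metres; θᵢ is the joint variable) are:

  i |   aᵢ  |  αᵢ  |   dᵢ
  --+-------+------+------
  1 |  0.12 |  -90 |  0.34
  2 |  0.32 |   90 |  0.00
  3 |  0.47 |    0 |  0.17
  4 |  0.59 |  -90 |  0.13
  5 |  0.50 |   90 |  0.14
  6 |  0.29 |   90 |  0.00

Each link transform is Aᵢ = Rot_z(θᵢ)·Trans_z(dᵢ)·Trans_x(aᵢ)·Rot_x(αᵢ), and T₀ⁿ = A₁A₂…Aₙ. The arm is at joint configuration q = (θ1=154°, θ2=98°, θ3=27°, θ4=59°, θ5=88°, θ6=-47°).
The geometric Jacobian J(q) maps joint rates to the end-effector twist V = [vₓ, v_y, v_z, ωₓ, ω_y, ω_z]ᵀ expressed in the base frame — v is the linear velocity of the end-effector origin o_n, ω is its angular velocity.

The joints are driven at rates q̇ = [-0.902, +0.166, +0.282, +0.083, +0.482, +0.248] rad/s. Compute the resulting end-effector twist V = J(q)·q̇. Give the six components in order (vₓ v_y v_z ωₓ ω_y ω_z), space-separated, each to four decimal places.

o_n = [-0.0074, -0.9101, -0.4499]
J₁: ẑ×o_n = [0.9101, -0.0074, 0.0000], ω = ẑ
J2: z=[-0.4384, -0.8988, 0.0000] o=[-0.1079, 0.0526, 0.3400] → [0.7100, -0.3463, 0.5123, -0.4384, -0.8988, 0.0000]
J3: z=[-0.8900, 0.4341, -0.1392] o=[-0.0678, 0.0331, 0.0231] → [-0.3366, -0.4294, 0.8132, -0.8900, 0.4341, -0.1392]
J4: z=[-0.8900, 0.4341, -0.1392] o=[-0.2603, -0.1105, -0.4152] → [-0.1263, -0.0661, 0.6019, -0.8900, 0.4341, -0.1392]
J5: z=[-0.1554, -0.0018, 0.9879] o=[-0.6289, -0.5855, -0.4741] → [0.3205, 0.6176, 0.0516, -0.1554, -0.0018, 0.9879]
J6: z=[-0.4594, -0.8852, -0.0739] o=[-0.2133, -0.8184, -0.2675] → [0.1548, -0.0990, 0.2244, -0.4594, -0.8852, -0.0739]
V = J·q̇ = [-0.6155, 0.0958, 0.4448, -0.5864, -0.2112, -0.4950]

-0.6155 0.0958 0.4448 -0.5864 -0.2112 -0.4950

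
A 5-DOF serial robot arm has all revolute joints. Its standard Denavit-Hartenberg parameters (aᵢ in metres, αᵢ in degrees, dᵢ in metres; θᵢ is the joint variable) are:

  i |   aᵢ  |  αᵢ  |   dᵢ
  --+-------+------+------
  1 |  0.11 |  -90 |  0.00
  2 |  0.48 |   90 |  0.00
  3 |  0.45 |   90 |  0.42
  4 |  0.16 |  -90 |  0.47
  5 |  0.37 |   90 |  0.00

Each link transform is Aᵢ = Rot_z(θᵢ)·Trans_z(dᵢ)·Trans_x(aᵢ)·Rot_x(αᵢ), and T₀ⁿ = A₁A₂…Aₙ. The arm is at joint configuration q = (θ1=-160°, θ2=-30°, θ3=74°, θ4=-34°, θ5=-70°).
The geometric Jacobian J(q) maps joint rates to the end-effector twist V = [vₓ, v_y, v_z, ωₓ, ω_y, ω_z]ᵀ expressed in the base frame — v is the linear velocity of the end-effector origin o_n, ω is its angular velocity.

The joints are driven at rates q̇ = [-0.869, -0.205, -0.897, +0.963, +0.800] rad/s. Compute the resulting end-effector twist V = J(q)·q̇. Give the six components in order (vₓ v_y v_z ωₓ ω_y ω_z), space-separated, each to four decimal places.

o_n = [-1.0169, -0.8336, 0.9527]
J₁: ẑ×o_n = [0.8336, -1.0169, 0.0000], ω = ẑ
J2: z=[0.3420, -0.9397, 0.0000] o=[-0.1034, -0.0376, 0.0000] → [-0.8953, -0.3259, -1.1306, 0.3420, -0.9397, 0.0000]
J3: z=[0.4698, 0.1710, 0.8660] o=[-0.4940, -0.1798, 0.2400] → [0.6881, -0.7877, -0.2178, 0.4698, 0.1710, 0.8660]
J4: z=[-0.8765, -0.0257, 0.4806] o=[-0.2496, -0.5512, 0.6657] → [0.1284, -0.1172, 0.2278, -0.8765, -0.0257, 0.4806]
J5: z=[0.4479, -0.4090, 0.7950] o=[-0.6898, -0.7092, 0.8324] → [0.0497, -0.3139, -0.1895, 0.4479, -0.4090, 0.7950]
V = J·q̇ = [-0.9947, 1.2930, 0.4949, -0.9773, -0.3127, -0.5469]

-0.9947 1.2930 0.4949 -0.9773 -0.3127 -0.5469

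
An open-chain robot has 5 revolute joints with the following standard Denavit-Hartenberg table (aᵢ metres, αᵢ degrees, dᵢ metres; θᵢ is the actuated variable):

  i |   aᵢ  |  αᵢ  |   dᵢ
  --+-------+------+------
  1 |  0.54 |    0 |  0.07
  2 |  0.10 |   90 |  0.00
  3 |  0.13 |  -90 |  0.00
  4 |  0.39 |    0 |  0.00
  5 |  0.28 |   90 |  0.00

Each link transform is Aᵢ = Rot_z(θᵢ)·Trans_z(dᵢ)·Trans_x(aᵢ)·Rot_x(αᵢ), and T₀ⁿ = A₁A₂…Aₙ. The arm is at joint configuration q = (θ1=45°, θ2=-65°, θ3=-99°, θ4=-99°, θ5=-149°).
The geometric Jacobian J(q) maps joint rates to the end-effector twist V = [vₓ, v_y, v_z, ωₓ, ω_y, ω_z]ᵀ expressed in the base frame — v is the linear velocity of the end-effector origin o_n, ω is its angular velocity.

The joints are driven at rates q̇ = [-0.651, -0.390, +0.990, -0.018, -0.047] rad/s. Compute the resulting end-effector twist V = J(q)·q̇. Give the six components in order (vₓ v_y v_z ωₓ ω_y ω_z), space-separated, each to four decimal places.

o_n = [0.4381, 0.2277, 0.1055]
J₁: ẑ×o_n = [-0.2277, 0.4381, 0.0000], ω = ẑ
J2: z=[0.0000, 0.0000, 1.0000] o=[0.3818, 0.3818, 0.0700] → [0.1541, 0.0563, -0.0000, 0.0000, 0.0000, 1.0000]
J3: z=[-0.3420, -0.9397, 0.0000] o=[0.4758, 0.3476, 0.0700] → [-0.0333, 0.0121, 0.0056, -0.3420, -0.9397, 0.0000]
J4: z=[0.9281, -0.3378, -0.1564] o=[0.4567, 0.3546, -0.0584] → [-0.0752, -0.1492, -0.1240, 0.9281, -0.3378, -0.1564]
J5: z=[0.9281, -0.3378, -0.1564] o=[0.3339, -0.0106, 0.0019] → [0.0023, -0.1125, 0.2564, 0.9281, -0.3378, -0.1564]
V = J·q̇ = [0.0564, -0.2872, -0.0043, -0.3989, -0.9083, -1.0308]

0.0564 -0.2872 -0.0043 -0.3989 -0.9083 -1.0308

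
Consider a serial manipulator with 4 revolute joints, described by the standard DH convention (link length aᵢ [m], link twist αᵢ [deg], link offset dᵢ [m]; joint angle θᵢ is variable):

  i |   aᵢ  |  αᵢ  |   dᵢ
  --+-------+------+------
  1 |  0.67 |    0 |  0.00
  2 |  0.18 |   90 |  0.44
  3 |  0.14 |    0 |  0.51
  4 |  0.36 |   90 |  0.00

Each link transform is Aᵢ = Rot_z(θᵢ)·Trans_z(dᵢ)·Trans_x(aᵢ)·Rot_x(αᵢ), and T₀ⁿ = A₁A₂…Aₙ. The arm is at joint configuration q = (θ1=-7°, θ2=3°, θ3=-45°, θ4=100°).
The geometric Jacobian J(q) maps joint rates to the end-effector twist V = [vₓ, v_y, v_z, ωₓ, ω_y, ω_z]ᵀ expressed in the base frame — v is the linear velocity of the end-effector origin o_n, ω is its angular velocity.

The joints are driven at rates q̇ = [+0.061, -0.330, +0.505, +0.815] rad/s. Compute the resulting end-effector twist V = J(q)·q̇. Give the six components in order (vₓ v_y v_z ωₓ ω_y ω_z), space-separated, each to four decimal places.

o_n = [1.1137, -0.6243, 0.6359]
J₁: ẑ×o_n = [0.6243, 1.1137, -0.0000], ω = ẑ
J2: z=[0.0000, 0.0000, 1.0000] o=[0.6650, -0.0817, 0.0000] → [0.5426, 0.4487, -0.0000, 0.0000, 0.0000, 1.0000]
J3: z=[-0.0698, -0.9976, 0.0000] o=[0.8446, -0.0942, 0.4400] → [-0.1954, 0.0137, 0.3055, -0.0698, -0.9976, 0.0000]
J4: z=[-0.0698, -0.9976, 0.0000] o=[0.9077, -0.6099, 0.3410] → [-0.2942, 0.0206, 0.2065, -0.0698, -0.9976, 0.0000]
V = J·q̇ = [-0.4794, -0.0565, 0.3226, -0.0921, -1.3168, -0.2690]

-0.4794 -0.0565 0.3226 -0.0921 -1.3168 -0.2690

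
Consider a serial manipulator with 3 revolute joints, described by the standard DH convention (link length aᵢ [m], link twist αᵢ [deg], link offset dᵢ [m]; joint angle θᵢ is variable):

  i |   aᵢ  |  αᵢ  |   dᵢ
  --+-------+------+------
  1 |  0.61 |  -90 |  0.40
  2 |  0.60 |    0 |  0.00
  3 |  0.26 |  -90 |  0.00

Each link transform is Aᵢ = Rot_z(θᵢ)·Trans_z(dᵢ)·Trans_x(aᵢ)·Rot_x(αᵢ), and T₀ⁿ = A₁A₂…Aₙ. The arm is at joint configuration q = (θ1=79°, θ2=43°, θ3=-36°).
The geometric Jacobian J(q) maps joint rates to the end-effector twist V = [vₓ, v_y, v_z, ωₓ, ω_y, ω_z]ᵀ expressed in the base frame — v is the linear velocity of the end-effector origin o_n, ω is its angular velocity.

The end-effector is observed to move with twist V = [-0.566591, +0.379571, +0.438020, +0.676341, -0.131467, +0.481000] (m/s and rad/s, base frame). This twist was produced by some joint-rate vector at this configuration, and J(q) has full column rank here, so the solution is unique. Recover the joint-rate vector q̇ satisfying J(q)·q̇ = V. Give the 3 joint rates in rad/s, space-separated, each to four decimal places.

o_n = [0.2494, 1.2829, -0.0409]
J₁: ẑ×o_n = [-1.2829, 0.2494, 0.0000], ω = ẑ
J2: z=[-0.9816, 0.1908, 0.0000] o=[0.1164, 0.5988, 0.4000] → [-0.0841, -0.4328, -0.6969, -0.9816, 0.1908, 0.0000]
J3: z=[-0.9816, 0.1908, 0.0000] o=[0.2001, 1.0295, -0.0092] → [-0.0060, -0.0311, -0.2581, -0.9816, 0.1908, 0.0000]
q̇ = J⁺·V = [0.4810, -0.5930, -0.0960]

0.4810 -0.5930 -0.0960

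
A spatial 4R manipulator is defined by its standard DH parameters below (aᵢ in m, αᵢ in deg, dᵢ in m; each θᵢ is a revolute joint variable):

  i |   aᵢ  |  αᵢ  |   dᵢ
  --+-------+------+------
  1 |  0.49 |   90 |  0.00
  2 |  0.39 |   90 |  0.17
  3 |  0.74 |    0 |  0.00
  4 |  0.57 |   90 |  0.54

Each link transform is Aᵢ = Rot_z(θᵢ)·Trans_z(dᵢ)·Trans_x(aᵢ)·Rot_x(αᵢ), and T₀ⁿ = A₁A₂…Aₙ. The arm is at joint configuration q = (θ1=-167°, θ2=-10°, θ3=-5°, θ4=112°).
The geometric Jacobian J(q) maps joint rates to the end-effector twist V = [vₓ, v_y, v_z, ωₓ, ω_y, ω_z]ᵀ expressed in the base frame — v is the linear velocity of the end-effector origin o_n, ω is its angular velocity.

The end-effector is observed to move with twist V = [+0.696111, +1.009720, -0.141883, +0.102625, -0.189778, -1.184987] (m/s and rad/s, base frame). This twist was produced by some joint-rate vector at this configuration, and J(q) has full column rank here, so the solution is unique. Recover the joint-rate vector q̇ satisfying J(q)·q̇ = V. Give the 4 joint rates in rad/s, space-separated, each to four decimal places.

o_n = [-1.4541, 0.3320, -0.6986]
J₁: ẑ×o_n = [-0.3320, -1.4541, 0.0000], ω = ẑ
J2: z=[-0.2250, 0.9744, 0.0000] o=[-0.4774, -0.1102, 0.0000] → [-0.6807, -0.1571, 0.8522, -0.2250, 0.9744, 0.0000]
J3: z=[0.1692, 0.0391, -0.9848] o=[-0.8899, -0.0310, -0.0677] → [0.3328, 0.6624, 0.0835, 0.1692, 0.0391, -0.9848]
J4: z=[0.1692, 0.0391, -0.9848] o=[-1.5828, -0.2571, -0.1957] → [0.5605, -0.0416, 0.0947, 0.1692, 0.0391, -0.9848]
q̇ = J⁺·V = [-0.8600, -0.2080, -0.3690, 0.6990]

-0.8600 -0.2080 -0.3690 0.6990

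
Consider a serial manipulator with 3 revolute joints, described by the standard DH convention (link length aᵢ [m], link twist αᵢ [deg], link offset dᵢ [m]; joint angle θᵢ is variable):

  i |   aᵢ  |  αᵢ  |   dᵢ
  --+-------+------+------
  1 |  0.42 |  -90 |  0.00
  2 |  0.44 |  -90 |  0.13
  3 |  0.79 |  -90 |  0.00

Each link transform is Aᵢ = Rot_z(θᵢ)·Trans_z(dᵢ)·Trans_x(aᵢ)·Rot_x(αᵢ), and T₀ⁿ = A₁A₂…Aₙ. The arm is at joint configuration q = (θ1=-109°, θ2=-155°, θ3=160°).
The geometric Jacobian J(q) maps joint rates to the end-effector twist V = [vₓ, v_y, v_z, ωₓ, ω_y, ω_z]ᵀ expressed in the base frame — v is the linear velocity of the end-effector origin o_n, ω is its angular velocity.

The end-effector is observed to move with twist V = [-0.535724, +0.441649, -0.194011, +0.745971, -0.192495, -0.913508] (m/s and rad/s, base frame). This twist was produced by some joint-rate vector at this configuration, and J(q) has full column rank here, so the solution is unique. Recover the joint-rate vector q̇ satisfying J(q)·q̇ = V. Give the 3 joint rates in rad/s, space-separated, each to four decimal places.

o_n = [-0.3585, -0.6106, -0.1278]
J₁: ẑ×o_n = [0.6106, -0.3585, 0.0000], ω = ẑ
J2: z=[0.9455, -0.3256, 0.0000] o=[-0.1367, -0.3971, 0.0000] → [0.0416, 0.1208, -0.2740, 0.9455, -0.3256, 0.0000]
J3: z=[-0.1376, -0.3996, 0.9063] o=[0.1160, -0.0624, 0.1860] → [0.6222, -0.4732, -0.1142, -0.1376, -0.3996, 0.9063]
q̇ = J⁺·V = [-0.7830, 0.7680, -0.1440]

-0.7830 0.7680 -0.1440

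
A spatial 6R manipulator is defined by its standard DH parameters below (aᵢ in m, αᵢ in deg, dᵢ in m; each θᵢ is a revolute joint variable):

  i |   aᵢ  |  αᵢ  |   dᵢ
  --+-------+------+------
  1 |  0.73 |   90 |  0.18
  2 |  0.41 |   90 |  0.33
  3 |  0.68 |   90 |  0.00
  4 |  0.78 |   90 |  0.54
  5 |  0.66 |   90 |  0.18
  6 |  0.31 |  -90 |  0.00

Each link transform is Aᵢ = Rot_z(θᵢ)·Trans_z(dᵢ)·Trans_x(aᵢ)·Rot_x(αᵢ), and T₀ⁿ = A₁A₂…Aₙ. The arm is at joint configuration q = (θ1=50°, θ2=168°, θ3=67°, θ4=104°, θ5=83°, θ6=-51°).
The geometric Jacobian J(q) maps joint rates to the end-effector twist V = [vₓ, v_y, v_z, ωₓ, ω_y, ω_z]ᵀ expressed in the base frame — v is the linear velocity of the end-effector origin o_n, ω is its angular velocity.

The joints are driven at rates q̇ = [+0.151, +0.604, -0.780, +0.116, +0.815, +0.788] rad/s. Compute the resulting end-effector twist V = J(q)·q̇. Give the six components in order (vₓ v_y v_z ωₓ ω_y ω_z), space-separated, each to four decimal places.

o_n = [-0.4555, -0.7949, 1.3889]
J₁: ẑ×o_n = [0.7949, -0.4555, 0.0000], ω = ẑ
J2: z=[0.7660, -0.6428, 0.0000] o=[0.4692, 0.5592, 0.1800] → [-0.7770, -0.9260, -1.6317, 0.7660, -0.6428, 0.0000]
J3: z=[0.1336, 0.1593, 0.9781] o=[0.4642, 0.0399, 0.2652] → [0.9954, -1.0498, 0.0349, 0.1336, 0.1593, 0.9781]
J4: z=[-0.8781, -0.4386, 0.1914] o=[0.7767, -0.5616, 0.3205] → [-0.4239, 0.7023, -0.3355, -0.8781, -0.4386, 0.1914]
J5: z=[0.4782, -0.8197, 0.3155] o=[0.3170, -0.5110, 1.1488] → [-0.1072, -0.3585, -0.7689, 0.4782, -0.8197, 0.3155]
J6: z=[0.1254, 0.4192, 0.8992] o=[-0.1707, -0.9162, 1.4057] → [-0.1161, -0.2540, 0.1346, 0.1254, 0.4192, 0.8992]
V = J·q̇ = [-1.3538, -0.2201, -1.5723, 0.7451, -0.9010, 0.3759]

-1.3538 -0.2201 -1.5723 0.7451 -0.9010 0.3759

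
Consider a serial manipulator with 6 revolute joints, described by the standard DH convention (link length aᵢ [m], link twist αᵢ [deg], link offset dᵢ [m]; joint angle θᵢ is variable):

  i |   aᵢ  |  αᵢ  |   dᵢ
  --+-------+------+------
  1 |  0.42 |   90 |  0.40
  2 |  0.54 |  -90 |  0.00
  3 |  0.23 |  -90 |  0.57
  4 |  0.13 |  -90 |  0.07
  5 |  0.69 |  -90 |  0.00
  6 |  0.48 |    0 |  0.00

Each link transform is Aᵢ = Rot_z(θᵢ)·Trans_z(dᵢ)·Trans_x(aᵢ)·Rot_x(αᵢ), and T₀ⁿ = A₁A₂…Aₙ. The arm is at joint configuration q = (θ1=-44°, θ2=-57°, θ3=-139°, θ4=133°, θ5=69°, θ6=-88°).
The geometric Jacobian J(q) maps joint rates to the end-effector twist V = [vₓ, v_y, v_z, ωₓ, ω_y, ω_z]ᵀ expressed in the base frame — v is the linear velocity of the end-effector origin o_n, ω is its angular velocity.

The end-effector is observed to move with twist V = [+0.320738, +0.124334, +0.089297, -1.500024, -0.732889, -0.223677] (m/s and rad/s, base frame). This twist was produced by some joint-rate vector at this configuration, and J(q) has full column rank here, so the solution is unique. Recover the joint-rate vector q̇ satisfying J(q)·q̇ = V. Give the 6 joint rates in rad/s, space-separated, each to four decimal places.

0.2460 0.6200 -0.0510 0.7260 -0.8750 -0.1260

o_n = [1.3307, -0.3176, 0.3657]
J₁: ẑ×o_n = [0.3176, 1.3307, -0.0000], ω = ẑ
J2: z=[-0.6947, -0.7193, 0.0000] o=[0.3021, -0.2918, 0.4000] → [0.0247, -0.0238, 0.7578, -0.6947, -0.7193, 0.0000]
J3: z=[0.6033, -0.5826, 0.5446] o=[0.5137, -0.4961, -0.0529] → [-0.3410, 0.1924, 0.5836, 0.6033, -0.5826, 0.5446]
J4: z=[-0.2672, -0.7911, -0.5502] o=[0.6847, -0.8710, 0.4031] → [0.3341, -0.3654, 0.3631, -0.2672, -0.7911, -0.5502]
J5: z=[0.9610, -0.2610, -0.0915] o=[0.6753, -0.8545, 0.2567] → [0.0207, -0.1646, 0.6870, 0.9610, -0.2610, -0.0915]
J6: z=[0.0293, -0.2329, 0.9720] o=[0.8651, -0.2081, 0.4059] → [0.1158, 0.4538, 0.1053, 0.0293, -0.2329, 0.9720]
q̇ = J⁺·V = [0.2460, 0.6200, -0.0510, 0.7260, -0.8750, -0.1260]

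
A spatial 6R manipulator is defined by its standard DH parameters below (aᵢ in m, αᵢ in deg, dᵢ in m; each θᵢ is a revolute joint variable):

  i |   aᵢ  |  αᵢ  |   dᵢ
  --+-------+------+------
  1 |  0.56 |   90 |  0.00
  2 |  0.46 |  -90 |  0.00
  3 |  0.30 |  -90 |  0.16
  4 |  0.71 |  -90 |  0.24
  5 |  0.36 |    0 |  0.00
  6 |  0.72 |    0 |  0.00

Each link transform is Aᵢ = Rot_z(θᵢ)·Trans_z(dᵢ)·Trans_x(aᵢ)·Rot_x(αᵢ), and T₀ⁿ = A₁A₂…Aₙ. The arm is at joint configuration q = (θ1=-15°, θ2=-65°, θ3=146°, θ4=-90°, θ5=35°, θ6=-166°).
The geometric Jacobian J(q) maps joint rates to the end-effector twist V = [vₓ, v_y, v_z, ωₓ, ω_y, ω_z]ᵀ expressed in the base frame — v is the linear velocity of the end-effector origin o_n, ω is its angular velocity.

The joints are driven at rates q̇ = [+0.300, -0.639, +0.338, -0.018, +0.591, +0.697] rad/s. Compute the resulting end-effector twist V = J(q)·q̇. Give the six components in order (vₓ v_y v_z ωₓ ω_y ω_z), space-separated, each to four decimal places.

o_n = [1.0214, -0.5951, 0.3936]
J₁: ẑ×o_n = [0.5951, 1.0214, -0.0000], ω = ẑ
J2: z=[-0.2588, -0.9659, 0.0000] o=[0.5409, -0.1449, 0.0000] → [-0.3801, 0.1019, 0.5806, -0.2588, -0.9659, 0.0000]
J3: z=[0.8754, -0.2346, 0.4226] o=[0.7287, -0.1953, -0.4169] → [-0.0211, -0.5858, -0.2814, 0.8754, -0.2346, 0.4226]
J4: z=[-0.4428, -0.7396, 0.5068] o=[0.8107, -0.0435, -0.1239] → [-0.1032, 0.3359, 0.4001, -0.4428, -0.7396, 0.5068]
J5: z=[-0.1937, 0.6308, 0.7514] o=[1.3259, -0.3876, 0.2978] → [0.2163, -0.2103, 0.2323, -0.1937, 0.6308, 0.7514]
J6: z=[-0.1937, 0.6308, 0.7514] o=[1.6755, -0.3040, 0.3178] → [0.2665, -0.4768, 0.4690, -0.1937, 0.6308, 0.7514]
V = J·q̇ = [0.7298, -0.4194, -0.0091, 0.2198, 1.3638, 1.4015]

0.7298 -0.4194 -0.0091 0.2198 1.3638 1.4015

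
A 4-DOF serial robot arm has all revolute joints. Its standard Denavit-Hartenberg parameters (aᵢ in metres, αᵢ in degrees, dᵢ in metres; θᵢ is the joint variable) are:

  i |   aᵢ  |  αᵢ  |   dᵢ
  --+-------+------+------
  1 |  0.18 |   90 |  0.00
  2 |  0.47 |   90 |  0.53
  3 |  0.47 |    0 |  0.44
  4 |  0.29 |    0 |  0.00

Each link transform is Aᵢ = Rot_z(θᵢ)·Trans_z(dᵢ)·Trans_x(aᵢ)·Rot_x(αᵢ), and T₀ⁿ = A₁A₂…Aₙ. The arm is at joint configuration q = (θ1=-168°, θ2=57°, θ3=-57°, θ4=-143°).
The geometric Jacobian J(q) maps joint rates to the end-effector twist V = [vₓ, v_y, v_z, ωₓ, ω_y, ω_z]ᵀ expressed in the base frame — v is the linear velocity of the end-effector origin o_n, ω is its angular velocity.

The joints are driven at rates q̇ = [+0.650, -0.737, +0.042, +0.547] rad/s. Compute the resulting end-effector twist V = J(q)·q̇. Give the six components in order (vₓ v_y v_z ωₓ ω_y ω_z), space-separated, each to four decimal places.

-0.0898 -0.7011 -0.4891 -0.3300 -0.8236 0.3292

o_n = [-0.8275, 0.0644, 0.1407]
J₁: ẑ×o_n = [-0.0644, -0.8275, 0.0000], ω = ẑ
J2: z=[-0.2079, 0.9781, 0.0000] o=[-0.1761, -0.0374, 0.0000] → [0.1376, 0.0292, 0.6160, -0.2079, 0.9781, 0.0000]
J3: z=[-0.8203, -0.1744, -0.5446] o=[-0.5366, 0.4278, 0.3942] → [-0.1537, -0.0496, 0.2474, -0.8203, -0.1744, -0.5446]
J4: z=[-0.8203, -0.1744, -0.5446] o=[-0.9520, -0.0635, 0.3692] → [0.1095, -0.2553, -0.0832, -0.8203, -0.1744, -0.5446]
V = J·q̇ = [-0.0898, -0.7011, -0.4891, -0.3300, -0.8236, 0.3292]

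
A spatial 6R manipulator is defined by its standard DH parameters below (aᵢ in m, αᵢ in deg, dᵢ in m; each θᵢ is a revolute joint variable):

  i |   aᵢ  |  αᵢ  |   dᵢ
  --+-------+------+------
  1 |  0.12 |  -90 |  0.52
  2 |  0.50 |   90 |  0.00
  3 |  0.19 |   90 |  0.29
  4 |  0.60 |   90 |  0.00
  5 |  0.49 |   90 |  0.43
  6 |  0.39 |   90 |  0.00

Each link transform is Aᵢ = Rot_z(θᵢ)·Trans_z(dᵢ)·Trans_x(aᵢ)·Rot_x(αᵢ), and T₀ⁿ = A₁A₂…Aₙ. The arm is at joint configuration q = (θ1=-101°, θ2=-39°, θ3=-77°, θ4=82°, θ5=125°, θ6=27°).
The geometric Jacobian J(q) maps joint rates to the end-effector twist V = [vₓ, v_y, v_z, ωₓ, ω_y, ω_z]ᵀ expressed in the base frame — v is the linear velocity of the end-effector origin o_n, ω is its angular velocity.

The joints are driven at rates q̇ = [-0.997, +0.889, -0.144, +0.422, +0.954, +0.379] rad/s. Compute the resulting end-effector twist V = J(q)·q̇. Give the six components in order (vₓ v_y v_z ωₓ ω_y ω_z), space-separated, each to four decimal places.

0.2609 0.1402 0.1201 -0.1503 0.3662 -1.2254

o_n = [-0.9101, 0.2519, 0.7801]
J₁: ẑ×o_n = [-0.2519, -0.9101, 0.0000], ω = ẑ
J2: z=[0.9816, -0.1908, 0.0000] o=[-0.0229, -0.1178, 0.5200] → [-0.0496, -0.2554, 0.1936, 0.9816, -0.1908, 0.0000]
J3: z=[0.1201, 0.6178, 0.7771] o=[-0.0970, -0.4992, 0.8347] → [-0.6174, -0.6253, 0.5925, 0.1201, 0.6178, 0.7771]
J4: z=[-0.0763, 0.7862, -0.6132] o=[-0.2503, -0.3174, 1.0869] → [0.1078, 0.3812, 0.4753, -0.0763, 0.7862, -0.6132]
J5: z=[-0.9969, -0.0718, 0.0320] o=[-0.2616, 0.0509, 1.5605] → [0.0496, -0.7987, -0.2469, -0.9969, -0.0718, 0.0320]
J6: z=[-0.0592, 0.9537, 0.2948] o=[-0.7156, 0.1631, 1.1063] → [-0.3373, -0.0767, 0.1802, -0.0592, 0.9537, 0.2948]
V = J·q̇ = [0.2609, 0.1402, 0.1201, -0.1503, 0.3662, -1.2254]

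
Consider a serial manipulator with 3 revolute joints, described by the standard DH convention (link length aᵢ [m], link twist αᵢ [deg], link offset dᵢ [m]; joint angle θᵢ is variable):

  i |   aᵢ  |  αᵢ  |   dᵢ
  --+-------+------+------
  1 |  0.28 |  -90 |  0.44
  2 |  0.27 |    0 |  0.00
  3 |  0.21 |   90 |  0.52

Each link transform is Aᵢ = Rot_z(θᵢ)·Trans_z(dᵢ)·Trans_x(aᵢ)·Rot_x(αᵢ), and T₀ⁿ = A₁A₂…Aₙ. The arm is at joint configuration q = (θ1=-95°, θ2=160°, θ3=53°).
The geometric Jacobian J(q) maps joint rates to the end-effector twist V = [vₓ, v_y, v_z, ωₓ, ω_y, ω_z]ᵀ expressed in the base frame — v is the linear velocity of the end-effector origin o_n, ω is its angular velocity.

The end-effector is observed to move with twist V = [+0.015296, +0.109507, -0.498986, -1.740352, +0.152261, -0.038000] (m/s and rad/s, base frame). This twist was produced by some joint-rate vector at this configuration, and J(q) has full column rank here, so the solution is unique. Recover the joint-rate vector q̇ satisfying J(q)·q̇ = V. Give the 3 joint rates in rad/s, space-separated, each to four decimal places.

-0.0380 -0.7540 -0.9930

o_n = [0.5311, 0.1039, 0.4620]
J₁: ẑ×o_n = [-0.1039, 0.5311, 0.0000], ω = ẑ
J2: z=[0.9962, -0.0872, 0.0000] o=[-0.0244, -0.2789, 0.4400] → [-0.0019, -0.0219, 0.4298, 0.9962, -0.0872, 0.0000]
J3: z=[0.9962, -0.0872, 0.0000] o=[-0.0023, -0.0262, 0.3477] → [-0.0100, -0.1139, 0.1761, 0.9962, -0.0872, 0.0000]
q̇ = J⁺·V = [-0.0380, -0.7540, -0.9930]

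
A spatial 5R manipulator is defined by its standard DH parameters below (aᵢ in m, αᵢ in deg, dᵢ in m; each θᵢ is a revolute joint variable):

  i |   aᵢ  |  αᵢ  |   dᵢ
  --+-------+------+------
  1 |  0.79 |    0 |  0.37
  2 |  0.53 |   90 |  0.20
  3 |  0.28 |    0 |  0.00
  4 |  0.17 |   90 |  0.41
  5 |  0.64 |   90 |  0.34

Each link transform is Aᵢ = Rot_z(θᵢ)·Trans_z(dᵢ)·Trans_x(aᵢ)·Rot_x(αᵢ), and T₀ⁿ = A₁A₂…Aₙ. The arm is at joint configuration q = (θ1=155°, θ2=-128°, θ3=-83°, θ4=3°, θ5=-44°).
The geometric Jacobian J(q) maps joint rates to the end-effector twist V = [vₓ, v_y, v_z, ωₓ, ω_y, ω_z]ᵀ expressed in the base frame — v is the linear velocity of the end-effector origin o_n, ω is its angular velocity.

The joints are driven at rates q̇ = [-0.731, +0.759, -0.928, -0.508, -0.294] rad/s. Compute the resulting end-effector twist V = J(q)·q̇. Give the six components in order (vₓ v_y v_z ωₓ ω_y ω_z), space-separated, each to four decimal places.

-0.9424 0.0814 0.4207 -0.3940 1.4109 0.0791

o_n = [-0.4299, 0.5185, -0.3878]
J₁: ẑ×o_n = [-0.5185, -0.4299, 0.0000], ω = ẑ
J2: z=[0.0000, 0.0000, 1.0000] o=[-0.7160, 0.3339, 0.3700] → [-0.1846, 0.2861, 0.0000, 0.0000, 0.0000, 1.0000]
J3: z=[0.4540, -0.8910, 0.0000] o=[-0.2437, 0.5745, 0.5700] → [0.8534, 0.4348, -0.1912, 0.4540, -0.8910, 0.0000]
J4: z=[0.4540, -0.8910, 0.0000] o=[-0.2133, 0.5900, 0.2921] → [0.6057, 0.3086, -0.2254, 0.4540, -0.8910, 0.0000]
J5: z=[-0.8775, -0.4471, -0.1736] o=[-0.0009, 0.2381, 0.1247] → [0.2778, -0.3752, -0.4378, -0.8775, -0.4471, -0.1736]
V = J·q̇ = [-0.9424, 0.0814, 0.4207, -0.3940, 1.4109, 0.0791]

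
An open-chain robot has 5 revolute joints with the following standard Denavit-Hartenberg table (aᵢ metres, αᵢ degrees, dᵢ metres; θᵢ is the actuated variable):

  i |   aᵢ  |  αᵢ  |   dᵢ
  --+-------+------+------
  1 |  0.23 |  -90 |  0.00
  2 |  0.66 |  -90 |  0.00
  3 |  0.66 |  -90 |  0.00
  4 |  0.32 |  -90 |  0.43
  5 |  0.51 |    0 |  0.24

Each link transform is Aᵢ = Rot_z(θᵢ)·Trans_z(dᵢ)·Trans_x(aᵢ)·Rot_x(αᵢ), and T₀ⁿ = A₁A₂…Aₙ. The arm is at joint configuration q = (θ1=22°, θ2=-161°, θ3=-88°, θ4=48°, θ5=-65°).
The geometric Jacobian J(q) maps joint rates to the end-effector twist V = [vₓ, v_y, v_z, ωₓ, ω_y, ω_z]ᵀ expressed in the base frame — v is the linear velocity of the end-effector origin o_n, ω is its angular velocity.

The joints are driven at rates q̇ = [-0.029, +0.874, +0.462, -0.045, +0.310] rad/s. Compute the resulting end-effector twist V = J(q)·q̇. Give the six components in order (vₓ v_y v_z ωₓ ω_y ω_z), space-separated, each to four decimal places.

-0.1939 -0.3591 1.4736 -0.1184 0.6482 0.1944

o_n = [-1.6442, 0.2075, -0.0134]
J₁: ẑ×o_n = [-0.2075, -1.6442, 0.0000], ω = ẑ
J2: z=[-0.3746, 0.9272, 0.0000] o=[0.2133, 0.0862, 0.0000] → [-0.0124, -0.0050, 1.6767, -0.3746, 0.9272, 0.0000]
J3: z=[0.3019, 0.1220, 0.9455] o=[-0.3653, -0.1476, 0.2149] → [-0.3636, -1.1402, 0.2632, 0.3019, 0.1220, 0.9455]
J4: z=[-0.8631, -0.3863, 0.3254] o=[-0.6326, 0.4558, 0.2224] → [0.1719, -0.5326, -0.1765, -0.8631, -0.3863, 0.3254]
J5: z=[0.0990, -0.7610, -0.6411] o=[-1.1622, 0.4564, 0.1399] → [-0.0429, 0.3241, -0.3914, 0.0990, -0.7610, -0.6411]
V = J·q̇ = [-0.1939, -0.3591, 1.4736, -0.1184, 0.6482, 0.1944]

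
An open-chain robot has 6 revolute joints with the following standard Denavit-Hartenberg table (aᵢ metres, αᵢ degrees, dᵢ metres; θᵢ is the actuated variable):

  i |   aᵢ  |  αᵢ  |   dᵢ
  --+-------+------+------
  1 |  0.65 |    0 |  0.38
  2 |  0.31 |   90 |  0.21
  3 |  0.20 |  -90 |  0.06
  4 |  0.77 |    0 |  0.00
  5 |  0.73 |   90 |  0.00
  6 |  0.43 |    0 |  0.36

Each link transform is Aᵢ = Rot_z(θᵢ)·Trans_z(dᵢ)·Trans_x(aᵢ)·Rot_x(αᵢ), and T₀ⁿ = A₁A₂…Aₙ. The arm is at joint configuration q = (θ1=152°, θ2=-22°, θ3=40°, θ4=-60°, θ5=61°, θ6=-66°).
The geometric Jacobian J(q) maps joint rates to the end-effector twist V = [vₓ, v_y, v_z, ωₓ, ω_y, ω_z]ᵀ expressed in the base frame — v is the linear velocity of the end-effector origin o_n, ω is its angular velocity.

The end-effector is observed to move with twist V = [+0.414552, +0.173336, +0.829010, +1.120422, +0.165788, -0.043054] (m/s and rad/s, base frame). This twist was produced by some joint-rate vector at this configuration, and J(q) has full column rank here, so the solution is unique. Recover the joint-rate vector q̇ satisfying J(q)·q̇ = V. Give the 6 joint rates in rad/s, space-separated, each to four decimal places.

-0.2520 -0.5230 0.0440 0.4740 0.4680 0.9210

o_n = [-0.8517, 2.3024, 1.2507]
J₁: ẑ×o_n = [-2.3024, -0.8517, 0.0000], ω = ẑ
J2: z=[0.0000, 0.0000, 1.0000] o=[-0.5739, 0.3052, 0.3800] → [-1.9972, -0.2778, 0.0000, 0.0000, 0.0000, 1.0000]
J3: z=[0.7660, 0.6428, 0.0000] o=[-0.7732, 0.5426, 0.5900] → [0.4247, -0.5061, 1.3985, 0.7660, 0.6428, 0.0000]
J4: z=[0.4132, -0.4924, 0.7660] o=[-0.8257, 0.6986, 0.7186] → [-1.4906, -0.2398, 0.6499, 0.4132, -0.4924, 0.7660]
J5: z=[0.4132, -0.4924, 0.7660] o=[-0.5044, 1.3531, 0.9660] → [-0.8674, -0.3836, 0.2212, 0.4132, -0.4924, 0.7660]
J6: z=[0.7573, 0.6529, 0.0112] o=[-0.8736, 1.7733, 1.4352] → [-0.1264, 0.1400, 0.3864, 0.7573, 0.6529, 0.0112]
q̇ = J⁺·V = [-0.2520, -0.5230, 0.0440, 0.4740, 0.4680, 0.9210]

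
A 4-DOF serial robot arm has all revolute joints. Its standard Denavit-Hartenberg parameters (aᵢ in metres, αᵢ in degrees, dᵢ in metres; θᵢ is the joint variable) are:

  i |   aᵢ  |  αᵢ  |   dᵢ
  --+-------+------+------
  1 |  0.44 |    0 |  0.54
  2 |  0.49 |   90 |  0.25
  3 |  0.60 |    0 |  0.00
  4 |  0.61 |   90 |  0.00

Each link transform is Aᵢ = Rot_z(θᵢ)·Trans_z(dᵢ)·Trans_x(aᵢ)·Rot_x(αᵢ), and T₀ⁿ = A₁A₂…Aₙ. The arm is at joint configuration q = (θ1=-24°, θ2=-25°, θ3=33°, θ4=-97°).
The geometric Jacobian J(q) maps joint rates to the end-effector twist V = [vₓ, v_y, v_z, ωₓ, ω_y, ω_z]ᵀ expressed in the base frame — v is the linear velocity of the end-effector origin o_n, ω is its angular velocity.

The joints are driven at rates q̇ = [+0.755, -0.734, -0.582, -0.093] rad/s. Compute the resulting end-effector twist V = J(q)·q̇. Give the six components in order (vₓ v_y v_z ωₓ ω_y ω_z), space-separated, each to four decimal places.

0.0371 0.4566 -0.4734 0.5094 0.4428 0.0210

o_n = [1.2290, -1.1304, 0.5685]
J₁: ẑ×o_n = [1.1304, 1.2290, -0.0000], ω = ẑ
J2: z=[0.0000, 0.0000, 1.0000] o=[0.4020, -0.1790, 0.5400] → [0.9514, 0.8270, -0.0000, 0.0000, 0.0000, 1.0000]
J3: z=[-0.7547, -0.6561, 0.0000] o=[0.7234, -0.5488, 0.7900] → [0.1453, -0.1672, 0.7706, -0.7547, -0.6561, 0.0000]
J4: z=[-0.7547, -0.6561, 0.0000] o=[1.0536, -0.9285, 1.1168] → [0.3597, -0.4138, 0.2674, -0.7547, -0.6561, 0.0000]
V = J·q̇ = [0.0371, 0.4566, -0.4734, 0.5094, 0.4428, 0.0210]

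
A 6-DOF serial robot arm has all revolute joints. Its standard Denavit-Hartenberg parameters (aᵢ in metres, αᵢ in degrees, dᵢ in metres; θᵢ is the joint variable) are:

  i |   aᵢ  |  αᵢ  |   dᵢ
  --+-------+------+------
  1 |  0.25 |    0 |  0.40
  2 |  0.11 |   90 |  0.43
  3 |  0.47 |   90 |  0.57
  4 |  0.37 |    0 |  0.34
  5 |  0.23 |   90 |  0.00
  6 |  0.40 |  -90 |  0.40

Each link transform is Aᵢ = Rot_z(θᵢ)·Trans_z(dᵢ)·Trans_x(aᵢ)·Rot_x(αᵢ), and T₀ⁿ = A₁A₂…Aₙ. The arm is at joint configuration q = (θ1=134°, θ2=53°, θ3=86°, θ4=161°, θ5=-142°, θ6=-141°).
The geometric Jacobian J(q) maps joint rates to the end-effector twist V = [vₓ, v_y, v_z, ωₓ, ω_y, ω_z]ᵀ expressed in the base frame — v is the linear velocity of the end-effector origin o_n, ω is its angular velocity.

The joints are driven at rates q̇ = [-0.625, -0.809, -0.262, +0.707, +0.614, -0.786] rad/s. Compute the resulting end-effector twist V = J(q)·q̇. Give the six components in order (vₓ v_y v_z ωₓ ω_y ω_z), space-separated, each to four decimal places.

0.2084 0.1815 0.2182 -1.3489 0.3192 -1.7814

o_n = [-0.4171, 0.4380, 0.9974]
J₁: ẑ×o_n = [-0.4380, -0.4171, 0.0000], ω = ẑ
J2: z=[0.0000, 0.0000, 1.0000] o=[-0.1737, 0.1798, 0.4000] → [-0.2582, -0.2435, 0.0000, 0.0000, 0.0000, 1.0000]
J3: z=[-0.1219, 0.9925, 0.0000] o=[-0.2828, 0.1664, 0.8300] → [0.1661, 0.0204, 0.1002, -0.1219, 0.9925, 0.0000]
J4: z=[-0.9901, -0.1216, -0.0698] o=[-0.3849, 0.7282, 1.2989] → [0.0164, -0.2963, 0.2834, -0.9901, -0.1216, -0.0698]
J5: z=[-0.9901, -0.1216, -0.0698] o=[-0.7120, 0.8094, 0.9261] → [-0.0346, 0.0499, 0.4035, -0.9901, -0.1216, -0.0698]
J6: z=[0.0927, -0.9412, 0.3248] o=[-0.7361, 0.8819, 1.1431] → [0.2813, 0.1171, 0.2591, 0.0927, -0.9412, 0.3248]
V = J·q̇ = [0.2084, 0.1815, 0.2182, -1.3489, 0.3192, -1.7814]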